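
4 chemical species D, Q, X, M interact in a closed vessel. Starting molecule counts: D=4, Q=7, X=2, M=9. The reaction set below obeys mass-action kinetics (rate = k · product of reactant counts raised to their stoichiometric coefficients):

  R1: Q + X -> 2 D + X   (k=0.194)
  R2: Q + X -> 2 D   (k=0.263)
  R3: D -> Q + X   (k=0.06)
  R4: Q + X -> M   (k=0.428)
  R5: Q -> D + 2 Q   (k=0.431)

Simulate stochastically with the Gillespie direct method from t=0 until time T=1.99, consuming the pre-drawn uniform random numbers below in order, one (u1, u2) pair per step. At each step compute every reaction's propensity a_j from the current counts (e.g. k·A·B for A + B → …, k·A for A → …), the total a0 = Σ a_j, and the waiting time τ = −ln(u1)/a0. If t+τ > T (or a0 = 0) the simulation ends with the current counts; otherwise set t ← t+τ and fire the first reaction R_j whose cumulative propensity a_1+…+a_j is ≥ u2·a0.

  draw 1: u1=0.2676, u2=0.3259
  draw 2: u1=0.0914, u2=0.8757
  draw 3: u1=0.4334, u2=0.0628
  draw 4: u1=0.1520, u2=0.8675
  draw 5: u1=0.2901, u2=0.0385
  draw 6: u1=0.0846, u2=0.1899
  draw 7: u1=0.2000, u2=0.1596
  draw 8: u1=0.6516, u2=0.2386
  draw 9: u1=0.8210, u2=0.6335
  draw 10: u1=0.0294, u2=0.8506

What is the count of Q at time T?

t=0.000: D=4 Q=7 X=2 M=9
Draw 1: a1=2.716, a2=3.682, a3=0.240, a4=5.992, a5=3.017, a0=15.647; τ=−ln(0.2676)/15.647=0.084 → t=0.084; u2·a0=0.3259·15.647=5.099; a1=2.716 < 5.099 ≤ a1+a2=6.398 → R2 fires; D=6 Q=6 X=1 M=9
Draw 2: a1=1.164, a2=1.578, a3=0.360, a4=2.568, a5=2.586, a0=8.256; τ=−ln(0.0914)/8.256=0.290 → t=0.374; u2·a0=0.8757·8.256=7.230; a1+…+a4=5.670 < 7.230 ≤ a1+…+a5=8.256 → R5 fires; D=7 Q=7 X=1 M=9
Draw 3: a1=1.358, a2=1.841, a3=0.420, a4=2.996, a5=3.017, a0=9.632; τ=−ln(0.4334)/9.632=0.087 → t=0.461; u2·a0=0.0628·9.632=0.605 ≤ a1=1.358 → R1 fires; D=9 Q=6 X=1 M=9
Draw 4: a1=1.164, a2=1.578, a3=0.540, a4=2.568, a5=2.586, a0=8.436; τ=−ln(0.1520)/8.436=0.223 → t=0.684; u2·a0=0.8675·8.436=7.318; a1+…+a4=5.850 < 7.318 ≤ a1+…+a5=8.436 → R5 fires; D=10 Q=7 X=1 M=9
Draw 5: a1=1.358, a2=1.841, a3=0.600, a4=2.996, a5=3.017, a0=9.812; τ=−ln(0.2901)/9.812=0.126 → t=0.810; u2·a0=0.0385·9.812=0.378 ≤ a1=1.358 → R1 fires; D=12 Q=6 X=1 M=9
Draw 6: a1=1.164, a2=1.578, a3=0.720, a4=2.568, a5=2.586, a0=8.616; τ=−ln(0.0846)/8.616=0.287 → t=1.097; u2·a0=0.1899·8.616=1.636; a1=1.164 < 1.636 ≤ a1+a2=2.742 → R2 fires; D=14 Q=5 X=0 M=9
Draw 7: a1=0.000, a2=0.000, a3=0.840, a4=0.000, a5=2.155, a0=2.995; τ=−ln(0.2000)/2.995=0.537 → t=1.634; u2·a0=0.1596·2.995=0.478; a1+a2=0.000 < 0.478 ≤ a1+…+a3=0.840 → R3 fires; D=13 Q=6 X=1 M=9
Draw 8: a1=1.164, a2=1.578, a3=0.780, a4=2.568, a5=2.586, a0=8.676; τ=−ln(0.6516)/8.676=0.049 → t=1.684; u2·a0=0.2386·8.676=2.070; a1=1.164 < 2.070 ≤ a1+a2=2.742 → R2 fires; D=15 Q=5 X=0 M=9
Draw 9: a1=0.000, a2=0.000, a3=0.900, a4=0.000, a5=2.155, a0=3.055; τ=−ln(0.8210)/3.055=0.065 → t=1.748; u2·a0=0.6335·3.055=1.935; a1+…+a4=0.900 < 1.935 ≤ a1+…+a5=3.055 → R5 fires; D=16 Q=6 X=0 M=9
Draw 10: a1=0.000, a2=0.000, a3=0.960, a4=0.000, a5=2.586, a0=3.546; τ=−ln(0.0294)/3.546=0.995 → t=2.743 > T=1.99: stop.
Read off Q at T=1.99: 6

Q at T = 6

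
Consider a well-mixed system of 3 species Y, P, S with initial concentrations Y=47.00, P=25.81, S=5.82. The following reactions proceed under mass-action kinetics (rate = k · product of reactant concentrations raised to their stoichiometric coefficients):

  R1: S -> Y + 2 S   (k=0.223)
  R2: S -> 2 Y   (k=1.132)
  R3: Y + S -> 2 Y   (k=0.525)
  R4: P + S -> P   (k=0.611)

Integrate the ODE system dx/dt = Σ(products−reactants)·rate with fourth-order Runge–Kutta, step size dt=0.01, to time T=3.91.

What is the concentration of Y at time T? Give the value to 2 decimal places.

RK4 with dt=0.01: 391 steps to T=3.91. Trajectory (selected grid times):
t=0.00: Y=47.00 P=25.81 S=5.82
t=0.43: Y=50.87 P=25.81 S=0.00
t=0.87: Y=50.87 P=25.81 S=0.00
t=1.30: Y=50.87 P=25.81 S=0.00
t=1.74: Y=50.87 P=25.81 S=0.00
t=2.17: Y=50.87 P=25.81 S=0.00
t=2.61: Y=50.87 P=25.81 S=0.00
t=3.04: Y=50.87 P=25.81 S=0.00
t=3.48: Y=50.87 P=25.81 S=0.00
t=3.91: Y=50.87 P=25.81 S=0.00
Read off Y at T=3.91: 50.87

Y at T = 50.87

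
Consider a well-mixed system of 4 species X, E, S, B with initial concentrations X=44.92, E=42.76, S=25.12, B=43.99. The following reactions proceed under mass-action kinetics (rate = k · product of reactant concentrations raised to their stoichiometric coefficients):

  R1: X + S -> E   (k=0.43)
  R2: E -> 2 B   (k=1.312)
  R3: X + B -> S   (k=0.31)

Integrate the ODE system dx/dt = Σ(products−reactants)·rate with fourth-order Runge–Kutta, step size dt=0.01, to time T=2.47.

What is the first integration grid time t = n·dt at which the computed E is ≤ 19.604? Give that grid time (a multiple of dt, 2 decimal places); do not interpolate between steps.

Threshold first reached at t = 0.93

RK4 with dt=0.01: 247 steps to T=2.47. Trajectory (selected grid times):
t=0.00: X=44.92 E=42.76 S=25.12 B=43.99
t=0.27: X=0.06 E=46.25 S=26.30 B=57.67
t=0.55: X=0.00 E=32.05 S=26.31 B=86.08
t=0.82: X=0.00 E=22.49 S=26.31 B=105.20
t=0.92: X=0.00 E=19.72 S=26.31 B=110.73
t=0.93: X=0.00 E=19.47 S=26.31 B=111.25
t=1.10: X=0.00 E=15.57 S=26.31 B=119.03
t=1.37: X=0.00 E=10.93 S=26.31 B=128.32
t=1.65: X=0.00 E=7.57 S=26.31 B=135.04
t=1.92: X=0.00 E=5.31 S=26.31 B=139.56
t=2.20: X=0.00 E=3.68 S=26.31 B=142.82
t=2.47: X=0.00 E=2.58 S=26.31 B=145.02
E(0.92)=19.723 > 19.604 but E(0.93)=19.466 ≤ 19.604, so the first grid time is t=0.93.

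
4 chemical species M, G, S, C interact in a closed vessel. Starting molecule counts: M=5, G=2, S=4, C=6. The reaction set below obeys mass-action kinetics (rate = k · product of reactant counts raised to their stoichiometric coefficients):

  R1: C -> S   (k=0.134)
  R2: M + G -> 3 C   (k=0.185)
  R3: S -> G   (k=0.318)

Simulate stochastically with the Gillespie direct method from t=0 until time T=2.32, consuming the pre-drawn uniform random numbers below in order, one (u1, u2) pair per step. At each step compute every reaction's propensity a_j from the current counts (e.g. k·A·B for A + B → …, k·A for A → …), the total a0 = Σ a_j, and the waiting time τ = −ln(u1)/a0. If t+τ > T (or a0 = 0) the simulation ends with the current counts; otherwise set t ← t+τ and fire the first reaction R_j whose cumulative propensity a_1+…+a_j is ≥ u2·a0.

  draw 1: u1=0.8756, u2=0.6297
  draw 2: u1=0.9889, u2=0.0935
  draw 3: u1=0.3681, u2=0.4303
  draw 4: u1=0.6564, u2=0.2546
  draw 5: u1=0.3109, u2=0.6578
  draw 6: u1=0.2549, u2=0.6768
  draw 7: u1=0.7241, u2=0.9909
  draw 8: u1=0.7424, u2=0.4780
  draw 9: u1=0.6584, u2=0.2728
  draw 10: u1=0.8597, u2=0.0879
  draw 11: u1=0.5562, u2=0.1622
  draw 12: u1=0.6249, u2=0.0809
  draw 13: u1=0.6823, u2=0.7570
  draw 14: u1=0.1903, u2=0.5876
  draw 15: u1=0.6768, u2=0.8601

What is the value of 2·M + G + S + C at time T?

Value at T = 22

Check how each reaction changes W = 2·M + G + S + C (weight of products minus weight of reactants):
R1: C -> S: (1·1) − (1·1) = 1 − 1 = 0
R2: M + G -> 3 C: (1·3) − (2·1 + 1·1) = 3 − 3 = 0
R3: S -> G: (1·1) − (1·1) = 1 − 1 = 0
Every reaction leaves W unchanged, so W is conserved and no simulation is needed: W(T) = W(0) = 2·5 + 2 + 4 + 6 = 22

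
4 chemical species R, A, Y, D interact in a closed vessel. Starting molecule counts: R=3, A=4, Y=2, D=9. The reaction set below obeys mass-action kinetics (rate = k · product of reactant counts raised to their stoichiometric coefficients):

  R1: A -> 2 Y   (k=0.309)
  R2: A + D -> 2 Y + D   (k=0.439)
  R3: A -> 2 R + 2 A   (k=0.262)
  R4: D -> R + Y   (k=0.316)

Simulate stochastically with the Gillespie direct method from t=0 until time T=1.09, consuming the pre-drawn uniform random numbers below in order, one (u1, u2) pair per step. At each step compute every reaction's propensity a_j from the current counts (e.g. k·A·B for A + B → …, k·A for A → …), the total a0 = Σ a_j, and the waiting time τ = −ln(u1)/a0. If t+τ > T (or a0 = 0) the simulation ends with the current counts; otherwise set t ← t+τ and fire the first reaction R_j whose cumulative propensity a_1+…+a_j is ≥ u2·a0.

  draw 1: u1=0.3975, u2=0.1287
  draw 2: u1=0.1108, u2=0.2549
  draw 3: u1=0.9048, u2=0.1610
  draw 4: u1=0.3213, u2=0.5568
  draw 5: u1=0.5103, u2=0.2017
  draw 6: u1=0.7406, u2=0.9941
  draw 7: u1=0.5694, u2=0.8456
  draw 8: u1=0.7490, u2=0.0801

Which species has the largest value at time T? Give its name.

Dominant species at T: Y

t=0.000: R=3 A=4 Y=2 D=9
Draw 1: a1=1.236, a2=15.804, a3=1.048, a4=2.844, a0=20.932; τ=−ln(0.3975)/20.932=0.044 → t=0.044; u2·a0=0.1287·20.932=2.694; a1=1.236 < 2.694 ≤ a1+a2=17.040 → R2 fires; R=3 A=3 Y=4 D=9
Draw 2: a1=0.927, a2=11.853, a3=0.786, a4=2.844, a0=16.410; τ=−ln(0.1108)/16.410=0.134 → t=0.178; u2·a0=0.2549·16.410=4.183; a1=0.927 < 4.183 ≤ a1+a2=12.780 → R2 fires; R=3 A=2 Y=6 D=9
Draw 3: a1=0.618, a2=7.902, a3=0.524, a4=2.844, a0=11.888; τ=−ln(0.9048)/11.888=0.008 → t=0.187; u2·a0=0.1610·11.888=1.914; a1=0.618 < 1.914 ≤ a1+a2=8.520 → R2 fires; R=3 A=1 Y=8 D=9
Draw 4: a1=0.309, a2=3.951, a3=0.262, a4=2.844, a0=7.366; τ=−ln(0.3213)/7.366=0.154 → t=0.341; u2·a0=0.5568·7.366=4.101; a1=0.309 < 4.101 ≤ a1+a2=4.260 → R2 fires; R=3 A=0 Y=10 D=9
Draw 5: a1=0.000, a2=0.000, a3=0.000, a4=2.844, a0=2.844; τ=−ln(0.5103)/2.844=0.237 → t=0.577; u2·a0=0.2017·2.844=0.574; a1+…+a3=0.000 < 0.574 ≤ a1+…+a4=2.844 → R4 fires; R=4 A=0 Y=11 D=8
Draw 6: a1=0.000, a2=0.000, a3=0.000, a4=2.528, a0=2.528; τ=−ln(0.7406)/2.528=0.119 → t=0.696; u2·a0=0.9941·2.528=2.513; a1+…+a3=0.000 < 2.513 ≤ a1+…+a4=2.528 → R4 fires; R=5 A=0 Y=12 D=7
Draw 7: a1=0.000, a2=0.000, a3=0.000, a4=2.212, a0=2.212; τ=−ln(0.5694)/2.212=0.255 → t=0.951; u2·a0=0.8456·2.212=1.870; a1+…+a3=0.000 < 1.870 ≤ a1+…+a4=2.212 → R4 fires; R=6 A=0 Y=13 D=6
Draw 8: a1=0.000, a2=0.000, a3=0.000, a4=1.896, a0=1.896; τ=−ln(0.7490)/1.896=0.152 → t=1.103 > T=1.09: stop.
At T=1.09: R=6 A=0 Y=13 D=6; the largest is Y.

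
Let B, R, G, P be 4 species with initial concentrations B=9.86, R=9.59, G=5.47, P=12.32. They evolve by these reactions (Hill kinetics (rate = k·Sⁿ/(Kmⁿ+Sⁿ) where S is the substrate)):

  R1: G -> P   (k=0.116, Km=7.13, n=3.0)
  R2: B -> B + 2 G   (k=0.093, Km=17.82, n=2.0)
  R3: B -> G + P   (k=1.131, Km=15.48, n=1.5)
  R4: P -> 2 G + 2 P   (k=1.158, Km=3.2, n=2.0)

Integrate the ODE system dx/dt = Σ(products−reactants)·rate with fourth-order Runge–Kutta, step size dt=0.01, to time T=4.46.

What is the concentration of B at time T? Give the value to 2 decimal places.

RK4 with dt=0.01: 446 steps to T=4.46. Trajectory (selected grid times):
t=0.00: B=9.86 R=9.59 G=5.47 P=12.32
t=0.50: B=9.67 R=9.59 G=6.75 P=13.08
t=0.99: B=9.49 R=9.59 G=7.99 P=13.82
t=1.49: B=9.31 R=9.59 G=9.26 P=14.59
t=1.98: B=9.13 R=9.59 G=10.50 P=15.35
t=2.48: B=8.96 R=9.59 G=11.76 P=16.13
t=2.97: B=8.79 R=9.59 G=12.99 P=16.89
t=3.47: B=8.62 R=9.59 G=14.24 P=17.67
t=3.96: B=8.46 R=9.59 G=15.47 P=18.43
t=4.46: B=8.30 R=9.59 G=16.72 P=19.21
Read off B at T=4.46: 8.30

B at T = 8.30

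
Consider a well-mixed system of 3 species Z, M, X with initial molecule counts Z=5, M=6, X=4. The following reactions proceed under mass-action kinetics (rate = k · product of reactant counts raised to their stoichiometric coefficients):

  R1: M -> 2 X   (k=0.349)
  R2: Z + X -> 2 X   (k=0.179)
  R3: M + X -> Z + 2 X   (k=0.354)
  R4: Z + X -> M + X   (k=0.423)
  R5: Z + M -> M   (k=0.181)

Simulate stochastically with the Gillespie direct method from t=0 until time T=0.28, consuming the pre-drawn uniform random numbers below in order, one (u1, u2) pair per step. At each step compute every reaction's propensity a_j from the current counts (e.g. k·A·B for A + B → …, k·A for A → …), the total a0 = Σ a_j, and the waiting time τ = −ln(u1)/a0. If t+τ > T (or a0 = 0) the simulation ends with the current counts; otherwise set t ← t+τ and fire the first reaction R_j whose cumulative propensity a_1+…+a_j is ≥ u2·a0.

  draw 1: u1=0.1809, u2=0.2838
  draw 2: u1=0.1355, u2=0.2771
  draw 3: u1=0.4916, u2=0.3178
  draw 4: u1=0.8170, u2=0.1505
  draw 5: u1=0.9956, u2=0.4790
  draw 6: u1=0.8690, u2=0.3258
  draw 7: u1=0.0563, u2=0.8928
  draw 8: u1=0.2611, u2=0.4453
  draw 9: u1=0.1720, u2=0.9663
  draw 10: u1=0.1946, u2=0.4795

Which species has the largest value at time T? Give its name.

Dominant species at T: X

t=0.000: Z=5 M=6 X=4
Draw 1: a1=2.094, a2=3.580, a3=8.496, a4=8.460, a5=5.430, a0=28.060; τ=−ln(0.1809)/28.060=0.061 → t=0.061; u2·a0=0.2838·28.060=7.963; a1+a2=5.674 < 7.963 ≤ a1+…+a3=14.170 → R3 fires; Z=6 M=5 X=5
Draw 2: a1=1.745, a2=5.370, a3=8.850, a4=12.690, a5=5.430, a0=34.085; τ=−ln(0.1355)/34.085=0.059 → t=0.120; u2·a0=0.2771·34.085=9.445; a1+a2=7.115 < 9.445 ≤ a1+…+a3=15.965 → R3 fires; Z=7 M=4 X=6
Draw 3: a1=1.396, a2=7.518, a3=8.496, a4=17.766, a5=5.068, a0=40.244; τ=−ln(0.4916)/40.244=0.018 → t=0.137; u2·a0=0.3178·40.244=12.790; a1+a2=8.914 < 12.790 ≤ a1+…+a3=17.410 → R3 fires; Z=8 M=3 X=7
Draw 4: a1=1.047, a2=10.024, a3=7.434, a4=23.688, a5=4.344, a0=46.537; τ=−ln(0.8170)/46.537=0.004 → t=0.142; u2·a0=0.1505·46.537=7.004; a1=1.047 < 7.004 ≤ a1+a2=11.071 → R2 fires; Z=7 M=3 X=8
Draw 5: a1=1.047, a2=10.024, a3=8.496, a4=23.688, a5=3.801, a0=47.056; τ=−ln(0.9956)/47.056=0.000 → t=0.142; u2·a0=0.4790·47.056=22.540; a1+…+a3=19.567 < 22.540 ≤ a1+…+a4=43.255 → R4 fires; Z=6 M=4 X=8
Draw 6: a1=1.396, a2=8.592, a3=11.328, a4=20.304, a5=4.344, a0=45.964; τ=−ln(0.8690)/45.964=0.003 → t=0.145; u2·a0=0.3258·45.964=14.975; a1+a2=9.988 < 14.975 ≤ a1+…+a3=21.316 → R3 fires; Z=7 M=3 X=9
Draw 7: a1=1.047, a2=11.277, a3=9.558, a4=26.649, a5=3.801, a0=52.332; τ=−ln(0.0563)/52.332=0.055 → t=0.200; u2·a0=0.8928·52.332=46.722; a1+…+a3=21.882 < 46.722 ≤ a1+…+a4=48.531 → R4 fires; Z=6 M=4 X=9
Draw 8: a1=1.396, a2=9.666, a3=12.744, a4=22.842, a5=4.344, a0=50.992; τ=−ln(0.2611)/50.992=0.026 → t=0.226; u2·a0=0.4453·50.992=22.707; a1+a2=11.062 < 22.707 ≤ a1+…+a3=23.806 → R3 fires; Z=7 M=3 X=10
Draw 9: a1=1.047, a2=12.530, a3=10.620, a4=29.610, a5=3.801, a0=57.608; τ=−ln(0.1720)/57.608=0.031 → t=0.257; u2·a0=0.9663·57.608=55.667; a1+…+a4=53.807 < 55.667 ≤ a1+…+a5=57.608 → R5 fires; Z=6 M=3 X=10
Draw 10: a1=1.047, a2=10.740, a3=10.620, a4=25.380, a5=3.258, a0=51.045; τ=−ln(0.1946)/51.045=0.032 → t=0.289 > T=0.28: stop.
At T=0.28: Z=6 M=3 X=10; the largest is X.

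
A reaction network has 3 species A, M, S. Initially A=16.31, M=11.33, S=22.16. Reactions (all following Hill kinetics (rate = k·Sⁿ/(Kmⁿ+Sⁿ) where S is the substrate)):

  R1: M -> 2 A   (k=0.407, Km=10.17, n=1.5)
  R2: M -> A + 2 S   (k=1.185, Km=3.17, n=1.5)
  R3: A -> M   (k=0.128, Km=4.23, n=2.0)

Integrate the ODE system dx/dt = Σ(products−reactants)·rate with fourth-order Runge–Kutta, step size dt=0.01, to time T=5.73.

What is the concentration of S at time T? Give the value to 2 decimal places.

RK4 with dt=0.01: 573 steps to T=5.73. Trajectory (selected grid times):
t=0.00: A=16.31 M=11.33 S=22.16
t=0.64: A=17.16 M=10.61 S=23.47
t=1.27: A=17.98 M=9.92 S=24.75
t=1.91: A=18.79 M=9.24 S=26.02
t=2.55: A=19.57 M=8.57 S=27.27
t=3.18: A=20.32 M=7.94 S=28.48
t=3.82: A=21.04 M=7.32 S=29.67
t=4.46: A=21.73 M=6.72 S=30.84
t=5.09: A=22.38 M=6.16 S=31.95
t=5.73: A=23.01 M=5.61 S=33.03
Read off S at T=5.73: 33.03

S at T = 33.03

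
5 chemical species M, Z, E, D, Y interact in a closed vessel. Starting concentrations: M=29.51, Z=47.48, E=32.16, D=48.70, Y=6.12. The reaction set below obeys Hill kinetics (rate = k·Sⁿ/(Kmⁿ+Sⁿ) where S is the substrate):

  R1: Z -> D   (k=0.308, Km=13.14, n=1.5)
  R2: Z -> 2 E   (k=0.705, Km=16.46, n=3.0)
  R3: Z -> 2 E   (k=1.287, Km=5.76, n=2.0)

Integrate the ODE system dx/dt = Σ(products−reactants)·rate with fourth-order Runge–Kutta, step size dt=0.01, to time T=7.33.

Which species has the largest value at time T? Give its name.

RK4 with dt=0.01: 733 steps to T=7.33. Trajectory (selected grid times):
t=0.00: M=29.51 Z=47.48 E=32.16 D=48.70 Y=6.12
t=0.81: M=29.51 Z=45.69 E=35.31 D=48.92 Y=6.12
t=1.63: M=29.51 Z=43.88 E=38.49 D=49.13 Y=6.12
t=2.44: M=29.51 Z=42.10 E=41.61 D=49.35 Y=6.12
t=3.26: M=29.51 Z=40.31 E=44.77 D=49.56 Y=6.12
t=4.07: M=29.51 Z=38.55 E=47.88 D=49.77 Y=6.12
t=4.89: M=29.51 Z=36.78 E=51.01 D=49.98 Y=6.12
t=5.70: M=29.51 Z=35.03 E=54.08 D=50.19 Y=6.12
t=6.52: M=29.51 Z=33.28 E=57.17 D=50.39 Y=6.12
t=7.33: M=29.51 Z=31.57 E=60.20 D=50.59 Y=6.12
At T=7.33: M=29.51 Z=31.57 E=60.20 D=50.59 Y=6.12; the largest is E.

Dominant species at T: E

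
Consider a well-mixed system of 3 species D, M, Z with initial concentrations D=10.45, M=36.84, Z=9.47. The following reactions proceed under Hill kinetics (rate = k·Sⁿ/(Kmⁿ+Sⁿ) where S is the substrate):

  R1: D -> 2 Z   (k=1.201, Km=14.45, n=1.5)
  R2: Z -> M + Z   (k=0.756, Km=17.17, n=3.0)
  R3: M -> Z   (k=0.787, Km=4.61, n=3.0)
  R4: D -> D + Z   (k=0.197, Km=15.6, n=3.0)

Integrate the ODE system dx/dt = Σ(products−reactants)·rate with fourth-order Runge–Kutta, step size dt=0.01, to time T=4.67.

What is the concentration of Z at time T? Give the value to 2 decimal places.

Z at T = 17.18

RK4 with dt=0.01: 467 steps to T=4.67. Trajectory (selected grid times):
t=0.00: D=10.45 M=36.84 Z=9.47
t=0.52: D=10.21 M=36.50 Z=10.37
t=1.04: D=9.98 M=36.17 Z=11.26
t=1.56: D=9.76 M=35.85 Z=12.14
t=2.08: D=9.54 M=35.55 Z=13.01
t=2.59: D=9.33 M=35.28 Z=13.85
t=3.11: D=9.12 M=35.01 Z=14.70
t=3.63: D=8.91 M=34.77 Z=15.54
t=4.15: D=8.71 M=34.53 Z=16.36
t=4.67: D=8.51 M=34.31 Z=17.18
Read off Z at T=4.67: 17.18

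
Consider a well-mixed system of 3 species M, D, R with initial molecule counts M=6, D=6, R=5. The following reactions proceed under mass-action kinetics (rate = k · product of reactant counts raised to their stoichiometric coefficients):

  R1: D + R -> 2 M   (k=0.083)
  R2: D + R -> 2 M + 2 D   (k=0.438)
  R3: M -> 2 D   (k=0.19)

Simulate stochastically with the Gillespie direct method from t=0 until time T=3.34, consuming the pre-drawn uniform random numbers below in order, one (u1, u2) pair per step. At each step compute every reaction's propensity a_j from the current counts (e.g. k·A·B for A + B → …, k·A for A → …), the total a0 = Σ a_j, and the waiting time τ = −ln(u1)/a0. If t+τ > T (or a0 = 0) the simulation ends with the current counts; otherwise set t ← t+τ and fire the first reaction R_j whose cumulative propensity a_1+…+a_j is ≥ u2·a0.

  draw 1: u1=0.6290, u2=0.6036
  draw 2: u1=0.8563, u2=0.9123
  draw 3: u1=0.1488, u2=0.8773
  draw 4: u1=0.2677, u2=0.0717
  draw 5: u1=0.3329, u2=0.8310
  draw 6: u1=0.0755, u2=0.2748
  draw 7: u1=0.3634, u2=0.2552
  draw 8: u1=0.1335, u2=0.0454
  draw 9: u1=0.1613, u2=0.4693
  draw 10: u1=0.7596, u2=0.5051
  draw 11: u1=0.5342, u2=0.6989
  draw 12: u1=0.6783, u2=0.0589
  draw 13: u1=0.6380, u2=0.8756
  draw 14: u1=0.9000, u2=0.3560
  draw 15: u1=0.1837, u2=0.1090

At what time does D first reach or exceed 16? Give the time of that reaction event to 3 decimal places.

Threshold first reached at t = 2.112

t=0.000: M=6 D=6 R=5
Draw 1: a1=2.490, a2=13.140, a3=1.140, a0=16.770; τ=−ln(0.6290)/16.770=0.028 → t=0.028; u2·a0=0.6036·16.770=10.122; a1=2.490 < 10.122 ≤ a1+a2=15.630 → R2 fires; M=8 D=7 R=4
Draw 2: a1=2.324, a2=12.264, a3=1.520, a0=16.108; τ=−ln(0.8563)/16.108=0.010 → t=0.037; u2·a0=0.9123·16.108=14.695; a1+a2=14.588 < 14.695 ≤ a1+…+a3=16.108 → R3 fires; M=7 D=9 R=4
Draw 3: a1=2.988, a2=15.768, a3=1.330, a0=20.086; τ=−ln(0.1488)/20.086=0.095 → t=0.132; u2·a0=0.8773·20.086=17.621; a1=2.988 < 17.621 ≤ a1+a2=18.756 → R2 fires; M=9 D=10 R=3
Draw 4: a1=2.490, a2=13.140, a3=1.710, a0=17.340; τ=−ln(0.2677)/17.340=0.076 → t=0.208; u2·a0=0.0717·17.340=1.243 ≤ a1=2.490 → R1 fires; M=11 D=9 R=2
Draw 5: a1=1.494, a2=7.884, a3=2.090, a0=11.468; τ=−ln(0.3329)/11.468=0.096 → t=0.304; u2·a0=0.8310·11.468=9.530; a1+a2=9.378 < 9.530 ≤ a1+…+a3=11.468 → R3 fires; M=10 D=11 R=2
Draw 6: a1=1.826, a2=9.636, a3=1.900, a0=13.362; τ=−ln(0.0755)/13.362=0.193 → t=0.497; u2·a0=0.2748·13.362=3.672; a1=1.826 < 3.672 ≤ a1+a2=11.462 → R2 fires; M=12 D=12 R=1
Draw 7: a1=0.996, a2=5.256, a3=2.280, a0=8.532; τ=−ln(0.3634)/8.532=0.119 → t=0.616; u2·a0=0.2552·8.532=2.177; a1=0.996 < 2.177 ≤ a1+a2=6.252 → R2 fires; M=14 D=13 R=0
Draw 8: a1=0.000, a2=0.000, a3=2.660, a0=2.660; τ=−ln(0.1335)/2.660=0.757 → t=1.373; u2·a0=0.0454·2.660=0.121; a1+a2=0.000 < 0.121 ≤ a1+…+a3=2.660 → R3 fires; M=13 D=15 R=0
Draw 9: a1=0.000, a2=0.000, a3=2.470, a0=2.470; τ=−ln(0.1613)/2.470=0.739 → t=2.112; u2·a0=0.4693·2.470=1.159; a1+a2=0.000 < 1.159 ≤ a1+…+a3=2.470 → R3 fires; M=12 D=17 R=0
Draw 10: a1=0.000, a2=0.000, a3=2.280, a0=2.280; τ=−ln(0.7596)/2.280=0.121 → t=2.232; u2·a0=0.5051·2.280=1.152; a1+a2=0.000 < 1.152 ≤ a1+…+a3=2.280 → R3 fires; M=11 D=19 R=0
Draw 11: a1=0.000, a2=0.000, a3=2.090, a0=2.090; τ=−ln(0.5342)/2.090=0.300 → t=2.532; u2·a0=0.6989·2.090=1.461; a1+a2=0.000 < 1.461 ≤ a1+…+a3=2.090 → R3 fires; M=10 D=21 R=0
Draw 12: a1=0.000, a2=0.000, a3=1.900, a0=1.900; τ=−ln(0.6783)/1.900=0.204 → t=2.737; u2·a0=0.0589·1.900=0.112; a1+a2=0.000 < 0.112 ≤ a1+…+a3=1.900 → R3 fires; M=9 D=23 R=0
Draw 13: a1=0.000, a2=0.000, a3=1.710, a0=1.710; τ=−ln(0.6380)/1.710=0.263 → t=2.999; u2·a0=0.8756·1.710=1.497; a1+a2=0.000 < 1.497 ≤ a1+…+a3=1.710 → R3 fires; M=8 D=25 R=0
Draw 14: a1=0.000, a2=0.000, a3=1.520, a0=1.520; τ=−ln(0.9000)/1.520=0.069 → t=3.069; u2·a0=0.3560·1.520=0.541; a1+a2=0.000 < 0.541 ≤ a1+…+a3=1.520 → R3 fires; M=7 D=27 R=0
Draw 15: a1=0.000, a2=0.000, a3=1.330, a0=1.330; τ=−ln(0.1837)/1.330=1.274 → t=4.343 > T=3.34: stop.
D first becomes ≥ 16 when it reaches 17 at the event at t=2.112.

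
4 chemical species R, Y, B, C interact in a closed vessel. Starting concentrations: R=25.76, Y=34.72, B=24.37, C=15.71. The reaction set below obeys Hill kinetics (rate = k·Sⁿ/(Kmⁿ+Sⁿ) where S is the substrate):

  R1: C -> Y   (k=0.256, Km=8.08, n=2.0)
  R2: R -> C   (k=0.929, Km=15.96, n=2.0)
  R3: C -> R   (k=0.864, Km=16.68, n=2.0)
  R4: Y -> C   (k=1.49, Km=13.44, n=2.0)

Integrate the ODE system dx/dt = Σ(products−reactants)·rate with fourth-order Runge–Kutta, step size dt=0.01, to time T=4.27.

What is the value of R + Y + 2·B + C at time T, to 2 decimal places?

Check how each reaction changes W = R + Y + 2·B + C (weight of products minus weight of reactants):
R1: C -> Y: (1·1) − (1·1) = 1 − 1 = 0
R2: R -> C: (1·1) − (1·1) = 1 − 1 = 0
R3: C -> R: (1·1) − (1·1) = 1 − 1 = 0
R4: Y -> C: (1·1) − (1·1) = 1 − 1 = 0
Every reaction leaves W unchanged, so W is conserved and no simulation is needed: W(T) = W(0) = 25.76 + 34.72 + 2·24.37 + 15.71 = 124.93

Value at T = 124.93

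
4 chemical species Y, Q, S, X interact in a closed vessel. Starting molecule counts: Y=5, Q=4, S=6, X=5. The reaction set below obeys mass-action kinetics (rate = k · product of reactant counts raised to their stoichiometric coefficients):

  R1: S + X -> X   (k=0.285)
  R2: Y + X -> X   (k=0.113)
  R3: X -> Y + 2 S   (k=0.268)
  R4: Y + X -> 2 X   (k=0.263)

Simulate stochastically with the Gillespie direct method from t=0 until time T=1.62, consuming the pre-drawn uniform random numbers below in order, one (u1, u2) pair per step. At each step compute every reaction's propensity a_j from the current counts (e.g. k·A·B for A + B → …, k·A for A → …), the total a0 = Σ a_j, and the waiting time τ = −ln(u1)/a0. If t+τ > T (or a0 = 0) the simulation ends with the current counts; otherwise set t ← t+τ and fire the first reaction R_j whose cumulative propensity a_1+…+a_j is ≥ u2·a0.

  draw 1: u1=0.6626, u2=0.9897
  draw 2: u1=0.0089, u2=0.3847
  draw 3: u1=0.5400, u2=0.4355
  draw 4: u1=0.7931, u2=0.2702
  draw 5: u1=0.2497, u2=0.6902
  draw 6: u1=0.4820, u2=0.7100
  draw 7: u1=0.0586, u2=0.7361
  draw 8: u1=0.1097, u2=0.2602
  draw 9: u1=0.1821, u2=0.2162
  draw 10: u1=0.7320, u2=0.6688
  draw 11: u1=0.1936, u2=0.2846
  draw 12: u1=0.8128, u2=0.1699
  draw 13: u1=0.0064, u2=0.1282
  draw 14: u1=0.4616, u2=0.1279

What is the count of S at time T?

t=0.000: Y=5 Q=4 S=6 X=5
Draw 1: a1=8.550, a2=2.825, a3=1.340, a4=6.575, a0=19.290; τ=−ln(0.6626)/19.290=0.021 → t=0.021; u2·a0=0.9897·19.290=19.091; a1+…+a3=12.715 < 19.091 ≤ a1+…+a4=19.290 → R4 fires; Y=4 Q=4 S=6 X=6
Draw 2: a1=10.260, a2=2.712, a3=1.608, a4=6.312, a0=20.892; τ=−ln(0.0089)/20.892=0.226 → t=0.247; u2·a0=0.3847·20.892=8.037 ≤ a1=10.260 → R1 fires; Y=4 Q=4 S=5 X=6
Draw 3: a1=8.550, a2=2.712, a3=1.608, a4=6.312, a0=19.182; τ=−ln(0.5400)/19.182=0.032 → t=0.279; u2·a0=0.4355·19.182=8.354 ≤ a1=8.550 → R1 fires; Y=4 Q=4 S=4 X=6
Draw 4: a1=6.840, a2=2.712, a3=1.608, a4=6.312, a0=17.472; τ=−ln(0.7931)/17.472=0.013 → t=0.293; u2·a0=0.2702·17.472=4.721 ≤ a1=6.840 → R1 fires; Y=4 Q=4 S=3 X=6
Draw 5: a1=5.130, a2=2.712, a3=1.608, a4=6.312, a0=15.762; τ=−ln(0.2497)/15.762=0.088 → t=0.381; u2·a0=0.6902·15.762=10.879; a1+…+a3=9.450 < 10.879 ≤ a1+…+a4=15.762 → R4 fires; Y=3 Q=4 S=3 X=7
Draw 6: a1=5.985, a2=2.373, a3=1.876, a4=5.523, a0=15.757; τ=−ln(0.4820)/15.757=0.046 → t=0.427; u2·a0=0.7100·15.757=11.187; a1+…+a3=10.234 < 11.187 ≤ a1+…+a4=15.757 → R4 fires; Y=2 Q=4 S=3 X=8
Draw 7: a1=6.840, a2=1.808, a3=2.144, a4=4.208, a0=15.000; τ=−ln(0.0586)/15.000=0.189 → t=0.616; u2·a0=0.7361·15.000=11.041; a1+…+a3=10.792 < 11.041 ≤ a1+…+a4=15.000 → R4 fires; Y=1 Q=4 S=3 X=9
Draw 8: a1=7.695, a2=1.017, a3=2.412, a4=2.367, a0=13.491; τ=−ln(0.1097)/13.491=0.164 → t=0.780; u2·a0=0.2602·13.491=3.510 ≤ a1=7.695 → R1 fires; Y=1 Q=4 S=2 X=9
Draw 9: a1=5.130, a2=1.017, a3=2.412, a4=2.367, a0=10.926; τ=−ln(0.1821)/10.926=0.156 → t=0.936; u2·a0=0.2162·10.926=2.362 ≤ a1=5.130 → R1 fires; Y=1 Q=4 S=1 X=9
Draw 10: a1=2.565, a2=1.017, a3=2.412, a4=2.367, a0=8.361; τ=−ln(0.7320)/8.361=0.037 → t=0.973; u2·a0=0.6688·8.361=5.592; a1+a2=3.582 < 5.592 ≤ a1+…+a3=5.994 → R3 fires; Y=2 Q=4 S=3 X=8
Draw 11: a1=6.840, a2=1.808, a3=2.144, a4=4.208, a0=15.000; τ=−ln(0.1936)/15.000=0.109 → t=1.083; u2·a0=0.2846·15.000=4.269 ≤ a1=6.840 → R1 fires; Y=2 Q=4 S=2 X=8
Draw 12: a1=4.560, a2=1.808, a3=2.144, a4=4.208, a0=12.720; τ=−ln(0.8128)/12.720=0.016 → t=1.099; u2·a0=0.1699·12.720=2.161 ≤ a1=4.560 → R1 fires; Y=2 Q=4 S=1 X=8
Draw 13: a1=2.280, a2=1.808, a3=2.144, a4=4.208, a0=10.440; τ=−ln(0.0064)/10.440=0.484 → t=1.583; u2·a0=0.1282·10.440=1.338 ≤ a1=2.280 → R1 fires; Y=2 Q=4 S=0 X=8
Draw 14: a1=0.000, a2=1.808, a3=2.144, a4=4.208, a0=8.160; τ=−ln(0.4616)/8.160=0.095 → t=1.678 > T=1.62: stop.
Read off S at T=1.62: 0

S at T = 0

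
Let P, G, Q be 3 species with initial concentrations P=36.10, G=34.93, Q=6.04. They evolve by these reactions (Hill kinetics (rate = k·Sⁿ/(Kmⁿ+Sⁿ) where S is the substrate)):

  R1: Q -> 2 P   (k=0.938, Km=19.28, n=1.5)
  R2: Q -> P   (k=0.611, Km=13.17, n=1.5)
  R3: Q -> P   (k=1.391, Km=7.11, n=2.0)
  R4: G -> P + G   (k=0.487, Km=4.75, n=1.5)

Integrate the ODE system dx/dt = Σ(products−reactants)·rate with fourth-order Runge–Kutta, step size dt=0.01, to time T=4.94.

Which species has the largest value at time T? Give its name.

Dominant species at T: P

RK4 with dt=0.01: 494 steps to T=4.94. Trajectory (selected grid times):
t=0.00: P=36.10 G=34.93 Q=6.04
t=0.55: P=36.88 G=34.93 Q=5.58
t=1.10: P=37.62 G=34.93 Q=5.17
t=1.65: P=38.31 G=34.93 Q=4.80
t=2.20: P=38.96 G=34.93 Q=4.46
t=2.74: P=39.56 G=34.93 Q=4.15
t=3.29: P=40.14 G=34.93 Q=3.88
t=3.84: P=40.68 G=34.93 Q=3.63
t=4.39: P=41.20 G=34.93 Q=3.40
t=4.94: P=41.70 G=34.93 Q=3.19
At T=4.94: P=41.70 G=34.93 Q=3.19; the largest is P.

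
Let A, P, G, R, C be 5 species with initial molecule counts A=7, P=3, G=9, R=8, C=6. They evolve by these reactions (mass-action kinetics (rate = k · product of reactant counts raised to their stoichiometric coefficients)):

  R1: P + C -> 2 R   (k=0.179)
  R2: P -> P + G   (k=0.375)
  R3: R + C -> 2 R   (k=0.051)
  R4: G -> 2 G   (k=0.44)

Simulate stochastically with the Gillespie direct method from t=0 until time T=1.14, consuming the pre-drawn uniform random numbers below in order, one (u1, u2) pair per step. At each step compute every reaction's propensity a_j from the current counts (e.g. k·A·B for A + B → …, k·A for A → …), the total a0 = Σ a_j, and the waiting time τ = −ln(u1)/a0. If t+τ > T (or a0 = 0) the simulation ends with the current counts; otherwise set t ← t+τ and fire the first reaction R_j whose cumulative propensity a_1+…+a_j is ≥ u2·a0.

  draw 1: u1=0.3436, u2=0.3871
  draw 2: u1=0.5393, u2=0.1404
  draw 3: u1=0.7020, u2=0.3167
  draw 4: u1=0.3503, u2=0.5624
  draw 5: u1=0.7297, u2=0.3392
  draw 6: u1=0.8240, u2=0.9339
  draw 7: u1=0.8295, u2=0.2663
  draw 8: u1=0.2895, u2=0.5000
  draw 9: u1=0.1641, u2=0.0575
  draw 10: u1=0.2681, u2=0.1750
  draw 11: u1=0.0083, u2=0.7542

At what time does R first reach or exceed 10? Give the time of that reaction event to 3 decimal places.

t=0.000: A=7 P=3 G=9 R=8 C=6
Draw 1: a1=3.222, a2=1.125, a3=2.448, a4=3.960, a0=10.755; τ=−ln(0.3436)/10.755=0.099 → t=0.099; u2·a0=0.3871·10.755=4.163; a1=3.222 < 4.163 ≤ a1+a2=4.347 → R2 fires; A=7 P=3 G=10 R=8 C=6
Draw 2: a1=3.222, a2=1.125, a3=2.448, a4=4.400, a0=11.195; τ=−ln(0.5393)/11.195=0.055 → t=0.154; u2·a0=0.1404·11.195=1.572 ≤ a1=3.222 → R1 fires; A=7 P=2 G=10 R=10 C=5
Draw 3: a1=1.790, a2=0.750, a3=2.550, a4=4.400, a0=9.490; τ=−ln(0.7020)/9.490=0.037 → t=0.192; u2·a0=0.3167·9.490=3.005; a1+a2=2.540 < 3.005 ≤ a1+…+a3=5.090 → R3 fires; A=7 P=2 G=10 R=11 C=4
Draw 4: a1=1.432, a2=0.750, a3=2.244, a4=4.400, a0=8.826; τ=−ln(0.3503)/8.826=0.119 → t=0.311; u2·a0=0.5624·8.826=4.964; a1+…+a3=4.426 < 4.964 ≤ a1+…+a4=8.826 → R4 fires; A=7 P=2 G=11 R=11 C=4
Draw 5: a1=1.432, a2=0.750, a3=2.244, a4=4.840, a0=9.266; τ=−ln(0.7297)/9.266=0.034 → t=0.345; u2·a0=0.3392·9.266=3.143; a1+a2=2.182 < 3.143 ≤ a1+…+a3=4.426 → R3 fires; A=7 P=2 G=11 R=12 C=3
Draw 6: a1=1.074, a2=0.750, a3=1.836, a4=4.840, a0=8.500; τ=−ln(0.8240)/8.500=0.023 → t=0.367; u2·a0=0.9339·8.500=7.938; a1+…+a3=3.660 < 7.938 ≤ a1+…+a4=8.500 → R4 fires; A=7 P=2 G=12 R=12 C=3
Draw 7: a1=1.074, a2=0.750, a3=1.836, a4=5.280, a0=8.940; τ=−ln(0.8295)/8.940=0.021 → t=0.388; u2·a0=0.2663·8.940=2.381; a1+a2=1.824 < 2.381 ≤ a1+…+a3=3.660 → R3 fires; A=7 P=2 G=12 R=13 C=2
Draw 8: a1=0.716, a2=0.750, a3=1.326, a4=5.280, a0=8.072; τ=−ln(0.2895)/8.072=0.154 → t=0.542; u2·a0=0.5000·8.072=4.036; a1+…+a3=2.792 < 4.036 ≤ a1+…+a4=8.072 → R4 fires; A=7 P=2 G=13 R=13 C=2
Draw 9: a1=0.716, a2=0.750, a3=1.326, a4=5.720, a0=8.512; τ=−ln(0.1641)/8.512=0.212 → t=0.754; u2·a0=0.0575·8.512=0.489 ≤ a1=0.716 → R1 fires; A=7 P=1 G=13 R=15 C=1
Draw 10: a1=0.179, a2=0.375, a3=0.765, a4=5.720, a0=7.039; τ=−ln(0.2681)/7.039=0.187 → t=0.941; u2·a0=0.1750·7.039=1.232; a1+a2=0.554 < 1.232 ≤ a1+…+a3=1.319 → R3 fires; A=7 P=1 G=13 R=16 C=0
Draw 11: a1=0.000, a2=0.375, a3=0.000, a4=5.720, a0=6.095; τ=−ln(0.0083)/6.095=0.786 → t=1.727 > T=1.14: stop.
R first becomes ≥ 10 when it reaches 10 at the event at t=0.154.

Threshold first reached at t = 0.154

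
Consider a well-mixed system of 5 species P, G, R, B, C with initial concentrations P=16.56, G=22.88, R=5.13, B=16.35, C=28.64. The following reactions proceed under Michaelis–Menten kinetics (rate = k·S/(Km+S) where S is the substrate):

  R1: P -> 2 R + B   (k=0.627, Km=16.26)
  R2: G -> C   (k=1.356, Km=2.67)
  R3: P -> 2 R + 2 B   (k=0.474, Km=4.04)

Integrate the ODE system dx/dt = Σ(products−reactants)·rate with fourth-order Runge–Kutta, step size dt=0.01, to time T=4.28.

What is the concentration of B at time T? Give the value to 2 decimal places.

B at T = 20.84

RK4 with dt=0.01: 428 steps to T=4.28. Trajectory (selected grid times):
t=0.00: P=16.56 G=22.88 R=5.13 B=16.35 C=28.64
t=0.48: P=16.23 G=22.30 R=5.80 B=16.87 C=29.22
t=0.95: P=15.90 G=21.73 R=6.45 B=17.37 C=29.79
t=1.43: P=15.57 G=21.15 R=7.10 B=17.88 C=30.37
t=1.90: P=15.25 G=20.59 R=7.74 B=18.38 C=30.93
t=2.38: P=14.93 G=20.01 R=8.39 B=18.88 C=31.51
t=2.85: P=14.61 G=19.45 R=9.02 B=19.37 C=32.07
t=3.33: P=14.29 G=18.88 R=9.66 B=19.87 C=32.64
t=3.80: P=13.98 G=18.32 R=10.28 B=20.35 C=33.20
t=4.28: P=13.67 G=17.75 R=10.91 B=20.84 C=33.77
Read off B at T=4.28: 20.84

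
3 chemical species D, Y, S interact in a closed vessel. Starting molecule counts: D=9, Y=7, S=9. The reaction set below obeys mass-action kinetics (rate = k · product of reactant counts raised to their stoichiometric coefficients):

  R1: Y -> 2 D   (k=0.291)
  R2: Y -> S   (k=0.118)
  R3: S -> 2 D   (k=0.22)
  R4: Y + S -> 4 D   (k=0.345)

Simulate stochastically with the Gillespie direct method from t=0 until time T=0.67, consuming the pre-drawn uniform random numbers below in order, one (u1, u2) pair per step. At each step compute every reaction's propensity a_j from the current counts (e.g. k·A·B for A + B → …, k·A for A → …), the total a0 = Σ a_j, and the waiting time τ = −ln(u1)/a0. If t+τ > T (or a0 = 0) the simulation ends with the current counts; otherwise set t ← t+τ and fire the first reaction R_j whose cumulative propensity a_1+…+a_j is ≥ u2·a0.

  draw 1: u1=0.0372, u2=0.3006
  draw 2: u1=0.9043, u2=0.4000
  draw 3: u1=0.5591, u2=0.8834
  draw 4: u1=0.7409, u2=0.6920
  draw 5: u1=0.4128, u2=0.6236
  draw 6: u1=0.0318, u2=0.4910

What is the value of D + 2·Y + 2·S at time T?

Check how each reaction changes W = D + 2·Y + 2·S (weight of products minus weight of reactants):
R1: Y -> 2 D: (1·2) − (2·1) = 2 − 2 = 0
R2: Y -> S: (2·1) − (2·1) = 2 − 2 = 0
R3: S -> 2 D: (1·2) − (2·1) = 2 − 2 = 0
R4: Y + S -> 4 D: (1·4) − (2·1 + 2·1) = 4 − 4 = 0
Every reaction leaves W unchanged, so W is conserved and no simulation is needed: W(T) = W(0) = 9 + 2·7 + 2·9 = 41

Value at T = 41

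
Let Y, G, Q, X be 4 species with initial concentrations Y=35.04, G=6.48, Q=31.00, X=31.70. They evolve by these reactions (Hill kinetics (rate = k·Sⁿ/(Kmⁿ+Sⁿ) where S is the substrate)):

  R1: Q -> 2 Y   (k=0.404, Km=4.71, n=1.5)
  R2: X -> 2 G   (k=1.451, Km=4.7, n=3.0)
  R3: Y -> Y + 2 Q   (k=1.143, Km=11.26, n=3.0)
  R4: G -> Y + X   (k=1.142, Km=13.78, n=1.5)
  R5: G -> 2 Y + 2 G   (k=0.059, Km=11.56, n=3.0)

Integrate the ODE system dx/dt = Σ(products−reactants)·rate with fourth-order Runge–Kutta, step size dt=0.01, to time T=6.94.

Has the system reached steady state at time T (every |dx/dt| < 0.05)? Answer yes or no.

Steady state at T: no

RK4 with dt=0.01: 694 steps to T=6.94. Trajectory (selected grid times):
t=0.00: Y=35.04 G=6.48 Q=31.00 X=31.70
t=0.77: Y=35.90 G=8.47 Q=32.41 X=30.84
t=1.54: Y=36.84 G=10.39 Q=33.83 X=30.04
t=2.31: Y=37.85 G=12.26 Q=35.24 X=29.30
t=3.08: Y=38.92 G=14.09 Q=36.66 X=28.62
t=3.86: Y=40.06 G=15.90 Q=38.10 X=27.96
t=4.63: Y=41.23 G=17.66 Q=39.53 X=27.36
t=5.40: Y=42.44 G=19.38 Q=40.96 X=26.78
t=6.17: Y=43.68 G=21.08 Q=42.39 X=26.23
t=6.94: Y=44.94 G=22.75 Q=43.82 X=25.71
Rates at T: R1=0.3902, R2=1.4422, R3=1.1253, R4=0.7761, R5=0.0522
dx/dt at T (Σ net stoichiometry × rate): Y=+1.6610, G=+2.1604, Q=+1.8604, X=-0.6660
Largest |dx/dt| is |+2.1604| (G) ≥ 0.05 → not steady.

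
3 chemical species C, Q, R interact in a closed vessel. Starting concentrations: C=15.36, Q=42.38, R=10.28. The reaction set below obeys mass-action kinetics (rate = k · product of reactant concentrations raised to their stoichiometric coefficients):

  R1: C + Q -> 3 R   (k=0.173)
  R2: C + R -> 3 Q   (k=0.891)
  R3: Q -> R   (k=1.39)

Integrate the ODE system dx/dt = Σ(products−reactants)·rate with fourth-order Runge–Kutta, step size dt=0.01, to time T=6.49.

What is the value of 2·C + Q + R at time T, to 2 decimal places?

Value at T = 83.38

Check how each reaction changes W = 2·C + Q + R (weight of products minus weight of reactants):
R1: C + Q -> 3 R: (1·3) − (2·1 + 1·1) = 3 − 3 = 0
R2: C + R -> 3 Q: (1·3) − (2·1 + 1·1) = 3 − 3 = 0
R3: Q -> R: (1·1) − (1·1) = 1 − 1 = 0
Every reaction leaves W unchanged, so W is conserved and no simulation is needed: W(T) = W(0) = 2·15.36 + 42.38 + 10.28 = 83.38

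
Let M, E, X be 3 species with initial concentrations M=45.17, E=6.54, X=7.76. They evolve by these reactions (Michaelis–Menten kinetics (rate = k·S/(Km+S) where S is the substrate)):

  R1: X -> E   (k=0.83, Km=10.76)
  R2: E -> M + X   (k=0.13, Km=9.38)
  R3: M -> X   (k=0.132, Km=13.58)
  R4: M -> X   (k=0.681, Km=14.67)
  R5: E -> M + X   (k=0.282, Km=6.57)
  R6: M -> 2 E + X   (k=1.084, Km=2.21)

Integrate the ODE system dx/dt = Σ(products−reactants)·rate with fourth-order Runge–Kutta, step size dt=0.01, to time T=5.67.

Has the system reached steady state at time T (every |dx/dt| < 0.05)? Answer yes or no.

RK4 with dt=0.01: 567 steps to T=5.67. Trajectory (selected grid times):
t=0.00: M=45.17 E=6.54 X=7.76
t=0.63: M=44.26 E=7.94 X=8.70
t=1.26: M=43.37 E=9.34 X=9.63
t=1.89: M=42.48 E=10.74 X=10.56
t=2.52: M=41.61 E=12.15 X=11.49
t=3.15: M=40.75 E=13.55 X=12.40
t=3.78: M=39.90 E=14.96 X=13.31
t=4.41: M=39.05 E=16.37 X=14.22
t=5.04: M=38.21 E=17.78 X=15.12
t=5.67: M=37.38 E=19.20 X=16.01
Rates at T: R1=0.4964, R2=0.0873, R3=0.0968, R4=0.4891, R5=0.2101, R6=1.0235
dx/dt at T (Σ net stoichiometry × rate): M=-1.3120, E=+2.2459, X=+1.4105
Largest |dx/dt| is |+2.2459| (E) ≥ 0.05 → not steady.

Steady state at T: no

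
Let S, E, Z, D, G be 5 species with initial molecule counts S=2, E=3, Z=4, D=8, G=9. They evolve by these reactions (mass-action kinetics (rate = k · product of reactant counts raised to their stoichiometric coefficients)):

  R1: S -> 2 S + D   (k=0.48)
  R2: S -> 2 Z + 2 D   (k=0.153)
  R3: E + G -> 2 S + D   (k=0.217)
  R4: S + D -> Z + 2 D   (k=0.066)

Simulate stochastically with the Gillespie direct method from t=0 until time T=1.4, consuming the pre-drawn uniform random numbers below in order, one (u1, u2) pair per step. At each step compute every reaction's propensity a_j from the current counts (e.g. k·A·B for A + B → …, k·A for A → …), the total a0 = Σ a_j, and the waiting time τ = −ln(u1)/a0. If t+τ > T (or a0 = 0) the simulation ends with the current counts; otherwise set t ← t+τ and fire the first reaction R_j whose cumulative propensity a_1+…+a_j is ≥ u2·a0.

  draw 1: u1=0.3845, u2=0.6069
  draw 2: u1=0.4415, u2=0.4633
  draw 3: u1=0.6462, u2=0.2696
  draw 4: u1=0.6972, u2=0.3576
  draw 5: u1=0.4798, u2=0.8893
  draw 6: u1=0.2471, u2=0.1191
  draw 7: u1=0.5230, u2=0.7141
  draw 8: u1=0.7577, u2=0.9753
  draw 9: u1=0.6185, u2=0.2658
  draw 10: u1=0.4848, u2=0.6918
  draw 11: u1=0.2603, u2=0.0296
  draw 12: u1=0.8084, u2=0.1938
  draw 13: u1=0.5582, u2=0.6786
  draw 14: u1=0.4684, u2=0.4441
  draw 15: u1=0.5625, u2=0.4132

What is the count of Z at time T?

Z at T = 15

t=0.000: S=2 E=3 Z=4 D=8 G=9
Draw 1: a1=0.960, a2=0.306, a3=5.859, a4=1.056, a0=8.181; τ=−ln(0.3845)/8.181=0.117 → t=0.117; u2·a0=0.6069·8.181=4.965; a1+a2=1.266 < 4.965 ≤ a1+…+a3=7.125 → R3 fires; S=4 E=2 Z=4 D=9 G=8
Draw 2: a1=1.920, a2=0.612, a3=3.472, a4=2.376, a0=8.380; τ=−ln(0.4415)/8.380=0.098 → t=0.214; u2·a0=0.4633·8.380=3.882; a1+a2=2.532 < 3.882 ≤ a1+…+a3=6.004 → R3 fires; S=6 E=1 Z=4 D=10 G=7
Draw 3: a1=2.880, a2=0.918, a3=1.519, a4=3.960, a0=9.277; τ=−ln(0.6462)/9.277=0.047 → t=0.261; u2·a0=0.2696·9.277=2.501 ≤ a1=2.880 → R1 fires; S=7 E=1 Z=4 D=11 G=7
Draw 4: a1=3.360, a2=1.071, a3=1.519, a4=5.082, a0=11.032; τ=−ln(0.6972)/11.032=0.033 → t=0.294; u2·a0=0.3576·11.032=3.945; a1=3.360 < 3.945 ≤ a1+a2=4.431 → R2 fires; S=6 E=1 Z=6 D=13 G=7
Draw 5: a1=2.880, a2=0.918, a3=1.519, a4=5.148, a0=10.465; τ=−ln(0.4798)/10.465=0.070 → t=0.364; u2·a0=0.8893·10.465=9.307; a1+…+a3=5.317 < 9.307 ≤ a1+…+a4=10.465 → R4 fires; S=5 E=1 Z=7 D=14 G=7
Draw 6: a1=2.400, a2=0.765, a3=1.519, a4=4.620, a0=9.304; τ=−ln(0.2471)/9.304=0.150 → t=0.515; u2·a0=0.1191·9.304=1.108 ≤ a1=2.400 → R1 fires; S=6 E=1 Z=7 D=15 G=7
Draw 7: a1=2.880, a2=0.918, a3=1.519, a4=5.940, a0=11.257; τ=−ln(0.5230)/11.257=0.058 → t=0.572; u2·a0=0.7141·11.257=8.039; a1+…+a3=5.317 < 8.039 ≤ a1+…+a4=11.257 → R4 fires; S=5 E=1 Z=8 D=16 G=7
Draw 8: a1=2.400, a2=0.765, a3=1.519, a4=5.280, a0=9.964; τ=−ln(0.7577)/9.964=0.028 → t=0.600; u2·a0=0.9753·9.964=9.718; a1+…+a3=4.684 < 9.718 ≤ a1+…+a4=9.964 → R4 fires; S=4 E=1 Z=9 D=17 G=7
Draw 9: a1=1.920, a2=0.612, a3=1.519, a4=4.488, a0=8.539; τ=−ln(0.6185)/8.539=0.056 → t=0.656; u2·a0=0.2658·8.539=2.270; a1=1.920 < 2.270 ≤ a1+a2=2.532 → R2 fires; S=3 E=1 Z=11 D=19 G=7
Draw 10: a1=1.440, a2=0.459, a3=1.519, a4=3.762, a0=7.180; τ=−ln(0.4848)/7.180=0.101 → t=0.757; u2·a0=0.6918·7.180=4.967; a1+…+a3=3.418 < 4.967 ≤ a1+…+a4=7.180 → R4 fires; S=2 E=1 Z=12 D=20 G=7
Draw 11: a1=0.960, a2=0.306, a3=1.519, a4=2.640, a0=5.425; τ=−ln(0.2603)/5.425=0.248 → t=1.005; u2·a0=0.0296·5.425=0.161 ≤ a1=0.960 → R1 fires; S=3 E=1 Z=12 D=21 G=7
Draw 12: a1=1.440, a2=0.459, a3=1.519, a4=4.158, a0=7.576; τ=−ln(0.8084)/7.576=0.028 → t=1.033; u2·a0=0.1938·7.576=1.468; a1=1.440 < 1.468 ≤ a1+a2=1.899 → R2 fires; S=2 E=1 Z=14 D=23 G=7
Draw 13: a1=0.960, a2=0.306, a3=1.519, a4=3.036, a0=5.821; τ=−ln(0.5582)/5.821=0.100 → t=1.133; u2·a0=0.6786·5.821=3.950; a1+…+a3=2.785 < 3.950 ≤ a1+…+a4=5.821 → R4 fires; S=1 E=1 Z=15 D=24 G=7
Draw 14: a1=0.480, a2=0.153, a3=1.519, a4=1.584, a0=3.736; τ=−ln(0.4684)/3.736=0.203 → t=1.336; u2·a0=0.4441·3.736=1.659; a1+a2=0.633 < 1.659 ≤ a1+…+a3=2.152 → R3 fires; S=3 E=0 Z=15 D=25 G=6
Draw 15: a1=1.440, a2=0.459, a3=0.000, a4=4.950, a0=6.849; τ=−ln(0.5625)/6.849=0.084 → t=1.420 > T=1.4: stop.
Read off Z at T=1.4: 15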